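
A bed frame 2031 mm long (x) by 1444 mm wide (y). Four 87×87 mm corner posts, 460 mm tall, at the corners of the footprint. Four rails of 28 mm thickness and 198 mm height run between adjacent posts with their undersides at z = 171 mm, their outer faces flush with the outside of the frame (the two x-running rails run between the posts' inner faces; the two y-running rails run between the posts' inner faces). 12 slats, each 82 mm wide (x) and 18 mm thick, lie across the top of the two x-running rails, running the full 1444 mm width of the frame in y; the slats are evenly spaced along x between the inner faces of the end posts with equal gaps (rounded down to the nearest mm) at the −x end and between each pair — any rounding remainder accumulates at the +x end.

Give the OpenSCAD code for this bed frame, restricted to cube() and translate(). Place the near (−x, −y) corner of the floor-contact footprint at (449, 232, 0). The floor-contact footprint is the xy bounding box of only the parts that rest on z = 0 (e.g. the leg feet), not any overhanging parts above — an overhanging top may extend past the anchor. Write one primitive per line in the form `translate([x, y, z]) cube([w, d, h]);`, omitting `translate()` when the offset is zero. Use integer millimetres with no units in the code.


// slat z = rail_z + rail_h = 171 + 198 = 369
// slat gap = ⌊(1857 − 12·82) / 13⌋ = 67
translate([449, 232, 0]) cube([87, 87, 460]);
translate([449, 1589, 0]) cube([87, 87, 460]);
translate([2393, 232, 0]) cube([87, 87, 460]);
translate([2393, 1589, 0]) cube([87, 87, 460]);
translate([536, 232, 171]) cube([1857, 28, 198]);
translate([536, 1648, 171]) cube([1857, 28, 198]);
translate([449, 319, 171]) cube([28, 1270, 198]);
translate([2452, 319, 171]) cube([28, 1270, 198]);
translate([603, 232, 369]) cube([82, 1444, 18]);
translate([752, 232, 369]) cube([82, 1444, 18]);
translate([901, 232, 369]) cube([82, 1444, 18]);
translate([1050, 232, 369]) cube([82, 1444, 18]);
translate([1199, 232, 369]) cube([82, 1444, 18]);
translate([1348, 232, 369]) cube([82, 1444, 18]);
translate([1497, 232, 369]) cube([82, 1444, 18]);
translate([1646, 232, 369]) cube([82, 1444, 18]);
translate([1795, 232, 369]) cube([82, 1444, 18]);
translate([1944, 232, 369]) cube([82, 1444, 18]);
translate([2093, 232, 369]) cube([82, 1444, 18]);
translate([2242, 232, 369]) cube([82, 1444, 18]);


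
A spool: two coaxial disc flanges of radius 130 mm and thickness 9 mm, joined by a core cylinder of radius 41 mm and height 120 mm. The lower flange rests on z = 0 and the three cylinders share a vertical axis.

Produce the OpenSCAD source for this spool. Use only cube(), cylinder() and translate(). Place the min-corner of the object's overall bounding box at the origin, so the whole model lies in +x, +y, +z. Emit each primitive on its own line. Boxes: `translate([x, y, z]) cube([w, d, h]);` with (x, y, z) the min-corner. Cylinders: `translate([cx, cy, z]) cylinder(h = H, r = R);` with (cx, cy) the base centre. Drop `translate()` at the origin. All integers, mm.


translate([130, 130, 0]) cylinder(h = 9, r = 130);
translate([130, 130, 9]) cylinder(h = 120, r = 41);
translate([130, 130, 129]) cylinder(h = 9, r = 130);


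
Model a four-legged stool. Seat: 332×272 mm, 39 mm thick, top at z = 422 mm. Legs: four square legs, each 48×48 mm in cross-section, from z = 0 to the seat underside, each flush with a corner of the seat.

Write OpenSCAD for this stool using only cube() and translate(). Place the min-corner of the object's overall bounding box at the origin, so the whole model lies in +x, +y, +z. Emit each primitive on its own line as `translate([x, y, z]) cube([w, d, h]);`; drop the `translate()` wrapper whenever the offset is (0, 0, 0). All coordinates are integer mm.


translate([0, 0, 383]) cube([332, 272, 39]);
cube([48, 48, 383]);
translate([284, 0, 0]) cube([48, 48, 383]);
translate([0, 224, 0]) cube([48, 48, 383]);
translate([284, 224, 0]) cube([48, 48, 383]);


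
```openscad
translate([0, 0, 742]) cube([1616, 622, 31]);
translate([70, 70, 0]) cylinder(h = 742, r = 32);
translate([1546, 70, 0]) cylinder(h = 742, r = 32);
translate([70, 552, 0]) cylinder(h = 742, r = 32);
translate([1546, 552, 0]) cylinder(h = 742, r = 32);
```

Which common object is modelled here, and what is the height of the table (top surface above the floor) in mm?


A table. The table height is 773 mm.

A 1616×622×31 slab sits at z = 742 on four Ø64 mm round legs — a table. The top surface is at 742 + 31 = 773 mm.


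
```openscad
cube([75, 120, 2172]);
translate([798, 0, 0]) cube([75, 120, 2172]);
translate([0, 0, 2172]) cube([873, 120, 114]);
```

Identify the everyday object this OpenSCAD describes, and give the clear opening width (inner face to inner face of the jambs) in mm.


A door frame. The clear opening width is 723 mm.

Two 2172 mm tall posts with a header on top — a door frame. The left jamb is 75 mm wide at x = 0; the right jamb starts at x = 798. The clear opening is 798 − 75 = 723 mm.


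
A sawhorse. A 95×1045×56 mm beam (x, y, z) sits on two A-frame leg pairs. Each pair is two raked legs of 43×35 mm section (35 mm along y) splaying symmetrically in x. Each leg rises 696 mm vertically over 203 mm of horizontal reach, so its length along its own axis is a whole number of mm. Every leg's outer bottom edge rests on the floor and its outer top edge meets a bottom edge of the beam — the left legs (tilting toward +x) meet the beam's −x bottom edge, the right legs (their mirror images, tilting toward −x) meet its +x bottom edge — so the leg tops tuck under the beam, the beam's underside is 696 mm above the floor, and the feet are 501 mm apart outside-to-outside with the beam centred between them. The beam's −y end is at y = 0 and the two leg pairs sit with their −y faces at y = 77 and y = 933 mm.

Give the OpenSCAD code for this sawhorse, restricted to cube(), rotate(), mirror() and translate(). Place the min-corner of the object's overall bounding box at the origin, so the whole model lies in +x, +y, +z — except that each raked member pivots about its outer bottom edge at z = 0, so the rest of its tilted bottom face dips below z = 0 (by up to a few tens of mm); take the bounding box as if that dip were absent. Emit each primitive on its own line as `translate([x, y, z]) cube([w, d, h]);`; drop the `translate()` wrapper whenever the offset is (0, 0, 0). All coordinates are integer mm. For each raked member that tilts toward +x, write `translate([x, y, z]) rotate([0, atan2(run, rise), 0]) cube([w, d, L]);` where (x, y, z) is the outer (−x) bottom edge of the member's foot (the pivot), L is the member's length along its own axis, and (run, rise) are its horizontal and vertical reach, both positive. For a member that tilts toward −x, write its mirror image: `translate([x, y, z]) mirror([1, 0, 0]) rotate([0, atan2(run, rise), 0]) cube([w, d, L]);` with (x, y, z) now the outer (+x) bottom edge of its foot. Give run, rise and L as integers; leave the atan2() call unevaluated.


translate([203, 0, 696]) cube([95, 1045, 56]);
translate([0, 77, 0]) rotate([0, atan2(203, 696), 0]) cube([43, 35, 725]);
translate([501, 77, 0]) mirror([1, 0, 0]) rotate([0, atan2(203, 696), 0]) cube([43, 35, 725]);
translate([0, 933, 0]) rotate([0, atan2(203, 696), 0]) cube([43, 35, 725]);
translate([501, 933, 0]) mirror([1, 0, 0]) rotate([0, atan2(203, 696), 0]) cube([43, 35, 725]);


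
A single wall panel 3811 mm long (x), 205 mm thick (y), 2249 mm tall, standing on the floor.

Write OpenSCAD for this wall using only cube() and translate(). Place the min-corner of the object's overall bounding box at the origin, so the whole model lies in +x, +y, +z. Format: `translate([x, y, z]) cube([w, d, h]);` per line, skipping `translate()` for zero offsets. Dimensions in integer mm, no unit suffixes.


cube([3811, 205, 2249]);


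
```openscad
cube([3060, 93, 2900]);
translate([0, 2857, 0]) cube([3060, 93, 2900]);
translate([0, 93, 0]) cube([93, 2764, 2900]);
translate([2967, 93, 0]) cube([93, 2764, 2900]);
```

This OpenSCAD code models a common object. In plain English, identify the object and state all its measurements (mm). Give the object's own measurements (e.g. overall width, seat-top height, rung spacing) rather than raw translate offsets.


The wall frame of a small rectangular building: four walls, each 2900 mm tall and 93 mm thick, enclosing a footprint 3060 mm (x) by 2950 mm (y) outside-to-outside, with no floor or roof. The front and back walls (the −y and +y sides) span the full width; the two side walls fit between them.


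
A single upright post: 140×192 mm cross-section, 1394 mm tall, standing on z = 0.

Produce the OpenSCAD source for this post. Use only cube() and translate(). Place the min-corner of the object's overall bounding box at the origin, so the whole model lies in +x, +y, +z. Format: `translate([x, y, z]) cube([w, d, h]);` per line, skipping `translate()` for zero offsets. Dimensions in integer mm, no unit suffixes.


cube([140, 192, 1394]);


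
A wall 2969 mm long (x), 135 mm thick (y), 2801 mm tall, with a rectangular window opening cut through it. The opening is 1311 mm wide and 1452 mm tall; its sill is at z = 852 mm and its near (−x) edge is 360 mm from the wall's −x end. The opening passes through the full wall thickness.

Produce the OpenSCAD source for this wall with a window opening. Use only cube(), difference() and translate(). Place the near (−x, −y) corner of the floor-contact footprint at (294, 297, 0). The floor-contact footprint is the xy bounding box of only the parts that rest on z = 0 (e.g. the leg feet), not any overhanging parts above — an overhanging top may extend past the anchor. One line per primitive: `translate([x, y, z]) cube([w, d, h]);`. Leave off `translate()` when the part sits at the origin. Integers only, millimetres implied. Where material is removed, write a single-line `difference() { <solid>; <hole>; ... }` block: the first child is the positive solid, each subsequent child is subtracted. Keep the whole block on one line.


difference() { translate([294, 297, 0]) cube([2969, 135, 2801]); translate([654, 297, 852]) cube([1311, 135, 1452]); }


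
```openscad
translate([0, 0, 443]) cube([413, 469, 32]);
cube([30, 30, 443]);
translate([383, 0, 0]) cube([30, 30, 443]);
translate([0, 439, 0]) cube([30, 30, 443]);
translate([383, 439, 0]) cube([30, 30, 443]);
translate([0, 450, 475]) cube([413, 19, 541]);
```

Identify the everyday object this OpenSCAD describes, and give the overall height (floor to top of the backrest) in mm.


A chair. The overall height is 1016 mm.

A slab on four corner posts with a tall panel at the back — a chair. The seat slab sits at z = 443 with thickness 32, and the 541 mm backrest starts at the seat top, so the overall height is 443 + 32 + 541 = 1016 mm.


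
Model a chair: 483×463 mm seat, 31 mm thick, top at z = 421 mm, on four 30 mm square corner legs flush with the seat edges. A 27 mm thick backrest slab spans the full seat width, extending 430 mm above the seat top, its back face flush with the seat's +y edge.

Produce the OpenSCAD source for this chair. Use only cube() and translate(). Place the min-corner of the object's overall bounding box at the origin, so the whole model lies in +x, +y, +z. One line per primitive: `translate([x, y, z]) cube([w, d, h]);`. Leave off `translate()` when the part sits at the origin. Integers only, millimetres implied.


translate([0, 0, 390]) cube([483, 463, 31]);
cube([30, 30, 390]);
translate([453, 0, 0]) cube([30, 30, 390]);
translate([0, 433, 0]) cube([30, 30, 390]);
translate([453, 433, 0]) cube([30, 30, 390]);
translate([0, 436, 421]) cube([483, 27, 430]);


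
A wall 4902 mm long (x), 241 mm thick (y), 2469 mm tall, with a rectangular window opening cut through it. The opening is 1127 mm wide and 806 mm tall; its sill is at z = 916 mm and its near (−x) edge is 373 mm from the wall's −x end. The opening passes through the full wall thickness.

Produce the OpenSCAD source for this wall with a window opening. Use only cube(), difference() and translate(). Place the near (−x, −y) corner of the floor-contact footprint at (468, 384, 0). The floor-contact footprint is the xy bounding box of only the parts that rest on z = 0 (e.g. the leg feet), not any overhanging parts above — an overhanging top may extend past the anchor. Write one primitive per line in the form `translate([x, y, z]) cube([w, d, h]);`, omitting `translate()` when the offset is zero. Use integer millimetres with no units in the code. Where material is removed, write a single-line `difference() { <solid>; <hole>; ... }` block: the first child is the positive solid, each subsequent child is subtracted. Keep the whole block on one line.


difference() { translate([468, 384, 0]) cube([4902, 241, 2469]); translate([841, 384, 916]) cube([1127, 241, 806]); }


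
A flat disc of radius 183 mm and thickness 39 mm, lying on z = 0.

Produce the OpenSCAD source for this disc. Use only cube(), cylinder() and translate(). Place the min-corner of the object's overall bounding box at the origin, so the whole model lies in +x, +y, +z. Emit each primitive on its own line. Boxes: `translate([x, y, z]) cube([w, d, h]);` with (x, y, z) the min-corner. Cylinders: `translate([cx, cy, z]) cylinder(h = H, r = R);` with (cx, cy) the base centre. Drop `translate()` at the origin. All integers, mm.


translate([183, 183, 0]) cylinder(h = 39, r = 183);


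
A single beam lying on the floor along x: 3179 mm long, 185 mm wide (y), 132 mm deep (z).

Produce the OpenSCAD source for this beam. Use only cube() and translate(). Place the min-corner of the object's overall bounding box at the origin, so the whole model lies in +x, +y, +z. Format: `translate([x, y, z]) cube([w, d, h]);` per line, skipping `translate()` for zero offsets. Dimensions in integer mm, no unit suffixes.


cube([3179, 185, 132]);


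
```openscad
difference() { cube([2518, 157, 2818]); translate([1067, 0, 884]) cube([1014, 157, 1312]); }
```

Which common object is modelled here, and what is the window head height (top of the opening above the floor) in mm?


A wall with a window opening. The window head height is 2196 mm.

A wall with a rectangular opening subtracted — a window. Sill at z = 884, opening 1312 mm tall, so the head is at 884 + 1312 = 2196 mm.


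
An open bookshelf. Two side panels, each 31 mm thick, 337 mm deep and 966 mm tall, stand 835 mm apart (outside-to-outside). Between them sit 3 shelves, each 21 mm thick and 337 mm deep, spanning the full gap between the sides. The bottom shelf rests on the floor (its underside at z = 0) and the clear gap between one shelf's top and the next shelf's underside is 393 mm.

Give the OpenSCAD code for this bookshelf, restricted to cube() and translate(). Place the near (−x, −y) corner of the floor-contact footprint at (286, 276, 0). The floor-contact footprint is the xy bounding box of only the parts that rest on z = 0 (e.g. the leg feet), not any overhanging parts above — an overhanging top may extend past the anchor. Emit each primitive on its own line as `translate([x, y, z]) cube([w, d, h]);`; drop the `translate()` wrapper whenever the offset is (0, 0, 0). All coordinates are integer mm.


translate([286, 276, 0]) cube([31, 337, 966]);
translate([1090, 276, 0]) cube([31, 337, 966]);
translate([317, 276, 0]) cube([773, 337, 21]);
translate([317, 276, 414]) cube([773, 337, 21]);
translate([317, 276, 828]) cube([773, 337, 21]);


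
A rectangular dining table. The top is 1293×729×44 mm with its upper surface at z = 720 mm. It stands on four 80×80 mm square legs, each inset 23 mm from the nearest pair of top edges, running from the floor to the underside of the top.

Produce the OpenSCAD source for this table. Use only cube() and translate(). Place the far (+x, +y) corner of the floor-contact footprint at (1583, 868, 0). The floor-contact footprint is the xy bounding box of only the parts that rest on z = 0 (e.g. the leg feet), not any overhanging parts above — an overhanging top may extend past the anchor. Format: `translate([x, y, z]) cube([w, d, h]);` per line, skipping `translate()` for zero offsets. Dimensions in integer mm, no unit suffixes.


translate([313, 162, 676]) cube([1293, 729, 44]);
translate([336, 185, 0]) cube([80, 80, 676]);
translate([1503, 185, 0]) cube([80, 80, 676]);
translate([336, 788, 0]) cube([80, 80, 676]);
translate([1503, 788, 0]) cube([80, 80, 676]);


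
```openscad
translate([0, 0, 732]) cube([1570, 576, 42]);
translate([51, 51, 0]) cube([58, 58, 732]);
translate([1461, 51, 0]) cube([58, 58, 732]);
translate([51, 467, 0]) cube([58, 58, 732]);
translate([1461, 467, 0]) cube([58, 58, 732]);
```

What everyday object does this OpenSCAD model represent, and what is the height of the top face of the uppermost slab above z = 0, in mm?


A table. The table height is 774 mm.

A 1570×576×42 slab sits at z = 732 on four 58 mm square posts — a table. The top surface is at 732 + 42 = 774 mm.


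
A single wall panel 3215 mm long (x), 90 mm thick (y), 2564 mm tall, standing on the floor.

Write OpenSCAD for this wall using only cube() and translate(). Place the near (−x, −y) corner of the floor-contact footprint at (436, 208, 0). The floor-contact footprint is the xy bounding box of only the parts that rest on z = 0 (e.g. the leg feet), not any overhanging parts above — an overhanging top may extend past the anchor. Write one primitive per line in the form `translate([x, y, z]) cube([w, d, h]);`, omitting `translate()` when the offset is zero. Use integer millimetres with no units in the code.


translate([436, 208, 0]) cube([3215, 90, 2564]);


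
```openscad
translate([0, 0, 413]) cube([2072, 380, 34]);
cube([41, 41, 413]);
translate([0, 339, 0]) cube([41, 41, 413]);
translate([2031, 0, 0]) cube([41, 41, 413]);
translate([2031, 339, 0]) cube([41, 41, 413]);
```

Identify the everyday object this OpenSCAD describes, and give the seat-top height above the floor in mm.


A bench. The seat-top height is 447 mm.

A long slab on four corner posts — a bench. The slab sits at z = 413 with thickness 34, so the top is 413 + 34 = 447 mm.


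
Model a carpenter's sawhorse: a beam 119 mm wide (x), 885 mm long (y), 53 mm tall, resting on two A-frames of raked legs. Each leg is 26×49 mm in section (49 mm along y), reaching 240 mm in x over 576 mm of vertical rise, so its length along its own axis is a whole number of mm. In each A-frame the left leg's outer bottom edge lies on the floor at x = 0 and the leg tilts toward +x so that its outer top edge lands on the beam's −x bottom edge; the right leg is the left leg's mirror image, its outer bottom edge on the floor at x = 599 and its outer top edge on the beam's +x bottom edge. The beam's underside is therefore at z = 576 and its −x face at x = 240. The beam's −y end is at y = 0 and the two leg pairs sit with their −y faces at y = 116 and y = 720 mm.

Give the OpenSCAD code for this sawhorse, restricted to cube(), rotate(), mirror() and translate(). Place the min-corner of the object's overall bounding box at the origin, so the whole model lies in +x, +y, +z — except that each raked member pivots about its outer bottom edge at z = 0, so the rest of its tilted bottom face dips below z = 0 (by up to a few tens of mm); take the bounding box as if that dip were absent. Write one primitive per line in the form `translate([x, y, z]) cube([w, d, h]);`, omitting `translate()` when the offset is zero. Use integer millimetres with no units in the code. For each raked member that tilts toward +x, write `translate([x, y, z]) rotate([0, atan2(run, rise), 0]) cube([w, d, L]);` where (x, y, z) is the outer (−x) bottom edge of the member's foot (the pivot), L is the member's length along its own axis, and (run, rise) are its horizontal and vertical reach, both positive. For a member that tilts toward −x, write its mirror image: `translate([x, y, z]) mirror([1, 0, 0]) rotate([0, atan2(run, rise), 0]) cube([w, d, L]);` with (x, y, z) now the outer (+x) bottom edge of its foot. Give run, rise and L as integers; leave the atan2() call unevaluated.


// leg length = √(240² + 576²) = 624
// right-leg outer foot x = 2·240 + 119 = 599
// beam min-corner = (240, 0, 576)
translate([240, 0, 576]) cube([119, 885, 53]);
translate([0, 116, 0]) rotate([0, atan2(240, 576), 0]) cube([26, 49, 624]);
translate([599, 116, 0]) mirror([1, 0, 0]) rotate([0, atan2(240, 576), 0]) cube([26, 49, 624]);
translate([0, 720, 0]) rotate([0, atan2(240, 576), 0]) cube([26, 49, 624]);
translate([599, 720, 0]) mirror([1, 0, 0]) rotate([0, atan2(240, 576), 0]) cube([26, 49, 624]);


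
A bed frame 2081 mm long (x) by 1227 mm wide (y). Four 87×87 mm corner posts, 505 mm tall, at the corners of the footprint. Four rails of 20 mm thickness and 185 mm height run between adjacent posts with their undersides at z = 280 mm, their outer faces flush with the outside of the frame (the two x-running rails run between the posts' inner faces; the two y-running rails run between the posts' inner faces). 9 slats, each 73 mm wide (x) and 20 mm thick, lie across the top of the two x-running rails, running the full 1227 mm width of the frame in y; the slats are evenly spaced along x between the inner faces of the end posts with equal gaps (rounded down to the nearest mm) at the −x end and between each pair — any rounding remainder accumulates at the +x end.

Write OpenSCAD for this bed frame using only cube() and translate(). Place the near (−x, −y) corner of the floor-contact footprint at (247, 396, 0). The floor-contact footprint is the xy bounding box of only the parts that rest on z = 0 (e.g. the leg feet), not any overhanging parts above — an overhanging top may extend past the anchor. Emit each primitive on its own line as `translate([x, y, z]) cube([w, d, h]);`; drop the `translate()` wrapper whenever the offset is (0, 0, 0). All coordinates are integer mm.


translate([247, 396, 0]) cube([87, 87, 505]);
translate([247, 1536, 0]) cube([87, 87, 505]);
translate([2241, 396, 0]) cube([87, 87, 505]);
translate([2241, 1536, 0]) cube([87, 87, 505]);
translate([334, 396, 280]) cube([1907, 20, 185]);
translate([334, 1603, 280]) cube([1907, 20, 185]);
translate([247, 483, 280]) cube([20, 1053, 185]);
translate([2308, 483, 280]) cube([20, 1053, 185]);
translate([459, 396, 465]) cube([73, 1227, 20]);
translate([657, 396, 465]) cube([73, 1227, 20]);
translate([855, 396, 465]) cube([73, 1227, 20]);
translate([1053, 396, 465]) cube([73, 1227, 20]);
translate([1251, 396, 465]) cube([73, 1227, 20]);
translate([1449, 396, 465]) cube([73, 1227, 20]);
translate([1647, 396, 465]) cube([73, 1227, 20]);
translate([1845, 396, 465]) cube([73, 1227, 20]);
translate([2043, 396, 465]) cube([73, 1227, 20]);


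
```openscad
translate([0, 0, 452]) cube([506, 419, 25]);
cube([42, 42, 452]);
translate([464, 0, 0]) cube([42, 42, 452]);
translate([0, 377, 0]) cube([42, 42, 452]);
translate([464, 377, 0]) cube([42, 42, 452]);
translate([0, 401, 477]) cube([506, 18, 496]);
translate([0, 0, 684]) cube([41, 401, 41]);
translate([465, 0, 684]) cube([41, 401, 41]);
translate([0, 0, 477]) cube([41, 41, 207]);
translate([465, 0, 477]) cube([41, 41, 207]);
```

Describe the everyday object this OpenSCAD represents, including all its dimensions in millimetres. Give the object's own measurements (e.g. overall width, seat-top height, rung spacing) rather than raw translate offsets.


A chair. The seat is a 506×419×25 mm slab with its top at z = 477 mm, on four 42×42 mm corner legs (flush with the seat edges, standing on z = 0). A flat backrest 18 mm thick, 496 mm tall, spans the full seat width and rises from the seat top along its +y edge, rear face flush with the rear of the seat. Two armrests of 41×41 mm section run along each side from the seat's front edge to the front of the backrest, top faces 248 mm above the seat top and outer faces flush with the seat's x-edges; a 41×41 mm post under the front of each armrest stands on the seat at the front corner.


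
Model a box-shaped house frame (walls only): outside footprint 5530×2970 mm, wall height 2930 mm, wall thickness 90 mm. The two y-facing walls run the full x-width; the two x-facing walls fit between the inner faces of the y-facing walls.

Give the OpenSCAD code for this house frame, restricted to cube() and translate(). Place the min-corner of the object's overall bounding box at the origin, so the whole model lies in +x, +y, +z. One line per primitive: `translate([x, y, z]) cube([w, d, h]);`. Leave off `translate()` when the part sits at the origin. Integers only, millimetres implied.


cube([5530, 90, 2930]);
translate([0, 2880, 0]) cube([5530, 90, 2930]);
translate([0, 90, 0]) cube([90, 2790, 2930]);
translate([5440, 90, 0]) cube([90, 2790, 2930]);


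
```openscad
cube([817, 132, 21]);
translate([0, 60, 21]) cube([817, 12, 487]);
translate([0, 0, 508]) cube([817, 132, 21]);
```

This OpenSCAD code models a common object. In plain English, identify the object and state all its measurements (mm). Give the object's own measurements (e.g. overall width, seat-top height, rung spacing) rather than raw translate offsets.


An I-beam lying along x, 817 mm long. Overall section height 529 mm. Two flanges 132 mm wide (y) and 21 mm thick, one on the floor and one at the top; a web 12 mm thick runs between them, centred on the flange width.


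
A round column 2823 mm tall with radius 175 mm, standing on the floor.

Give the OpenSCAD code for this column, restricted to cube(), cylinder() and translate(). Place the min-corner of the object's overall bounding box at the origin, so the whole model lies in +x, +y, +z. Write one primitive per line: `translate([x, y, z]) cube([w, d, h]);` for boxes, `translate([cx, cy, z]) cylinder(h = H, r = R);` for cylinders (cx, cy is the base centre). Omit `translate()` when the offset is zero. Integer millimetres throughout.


translate([175, 175, 0]) cylinder(h = 2823, r = 175);


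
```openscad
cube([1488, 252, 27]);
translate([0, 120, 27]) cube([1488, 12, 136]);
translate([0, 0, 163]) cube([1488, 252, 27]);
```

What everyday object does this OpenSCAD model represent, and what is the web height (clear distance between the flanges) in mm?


An I-beam. The web height is 136 mm.

Two wide flanges with a thin centred web — an I-beam. Overall 190 mm minus two 27 mm flanges gives a web of 190 − 2·27 = 136 mm.


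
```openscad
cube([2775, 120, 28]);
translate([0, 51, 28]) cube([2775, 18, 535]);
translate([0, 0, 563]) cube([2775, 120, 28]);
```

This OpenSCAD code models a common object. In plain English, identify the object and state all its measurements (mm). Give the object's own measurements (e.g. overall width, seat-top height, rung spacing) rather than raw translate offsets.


An I-beam lying along x, 2775 mm long. Overall section height 591 mm. Two flanges 120 mm wide (y) and 28 mm thick, one on the floor and one at the top; a web 18 mm thick runs between them, centred on the flange width.


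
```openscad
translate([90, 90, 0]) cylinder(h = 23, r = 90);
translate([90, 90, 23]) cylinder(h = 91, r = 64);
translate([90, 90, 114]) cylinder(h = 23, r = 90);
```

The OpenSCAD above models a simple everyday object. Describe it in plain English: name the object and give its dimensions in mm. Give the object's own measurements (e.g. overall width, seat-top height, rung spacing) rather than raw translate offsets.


A spool: two coaxial disc flanges of radius 90 mm and thickness 23 mm, joined by a core cylinder of radius 64 mm and height 91 mm. The lower flange rests on z = 0 and the three cylinders share a vertical axis.


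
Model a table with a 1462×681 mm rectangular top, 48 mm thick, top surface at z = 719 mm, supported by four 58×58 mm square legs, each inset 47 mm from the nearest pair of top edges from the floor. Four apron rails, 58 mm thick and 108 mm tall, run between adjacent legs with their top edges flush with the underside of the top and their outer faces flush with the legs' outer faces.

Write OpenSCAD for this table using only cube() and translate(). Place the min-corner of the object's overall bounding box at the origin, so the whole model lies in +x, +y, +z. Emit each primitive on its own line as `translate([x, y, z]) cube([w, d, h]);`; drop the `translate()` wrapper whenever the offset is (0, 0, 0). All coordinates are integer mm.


translate([0, 0, 671]) cube([1462, 681, 48]);
translate([47, 47, 0]) cube([58, 58, 671]);
translate([1357, 47, 0]) cube([58, 58, 671]);
translate([47, 576, 0]) cube([58, 58, 671]);
translate([1357, 576, 0]) cube([58, 58, 671]);
translate([105, 47, 563]) cube([1252, 58, 108]);
translate([105, 576, 563]) cube([1252, 58, 108]);
translate([47, 105, 563]) cube([58, 471, 108]);
translate([1357, 105, 563]) cube([58, 471, 108]);


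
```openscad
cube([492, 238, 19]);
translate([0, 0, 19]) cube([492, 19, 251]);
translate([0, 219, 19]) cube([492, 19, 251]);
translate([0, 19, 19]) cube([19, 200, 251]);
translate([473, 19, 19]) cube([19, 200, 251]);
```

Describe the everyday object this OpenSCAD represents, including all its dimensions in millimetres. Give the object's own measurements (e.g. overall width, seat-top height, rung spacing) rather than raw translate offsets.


An open-topped rectangular box: outside dimensions 492×238×270 mm, with a uniform wall and base thickness of 19 mm. The base is a full 492×238 slab on the floor; four walls sit on top of the base. The front and back walls (the −y and +y sides) span the full width; the two side walls fit between them.


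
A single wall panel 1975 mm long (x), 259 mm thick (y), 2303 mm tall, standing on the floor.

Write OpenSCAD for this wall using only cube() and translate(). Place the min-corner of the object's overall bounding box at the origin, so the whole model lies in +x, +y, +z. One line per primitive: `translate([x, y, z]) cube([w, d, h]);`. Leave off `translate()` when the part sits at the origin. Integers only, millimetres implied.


cube([1975, 259, 2303]);


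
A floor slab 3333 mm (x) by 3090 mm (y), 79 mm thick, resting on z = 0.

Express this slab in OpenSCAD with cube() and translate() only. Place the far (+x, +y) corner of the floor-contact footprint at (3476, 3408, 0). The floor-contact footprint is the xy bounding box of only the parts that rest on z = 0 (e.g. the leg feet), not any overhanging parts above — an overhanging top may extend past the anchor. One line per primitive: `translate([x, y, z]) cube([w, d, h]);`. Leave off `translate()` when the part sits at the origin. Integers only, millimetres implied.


translate([143, 318, 0]) cube([3333, 3090, 79]);


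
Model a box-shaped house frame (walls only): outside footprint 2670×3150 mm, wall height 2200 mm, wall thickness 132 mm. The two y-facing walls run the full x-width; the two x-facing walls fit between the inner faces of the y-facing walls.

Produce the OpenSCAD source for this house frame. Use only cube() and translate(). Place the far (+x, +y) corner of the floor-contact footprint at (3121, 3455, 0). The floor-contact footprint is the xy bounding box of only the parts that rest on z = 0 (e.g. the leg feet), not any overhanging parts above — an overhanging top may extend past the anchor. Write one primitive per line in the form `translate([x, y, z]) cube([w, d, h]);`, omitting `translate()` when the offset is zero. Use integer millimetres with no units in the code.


translate([451, 305, 0]) cube([2670, 132, 2200]);
translate([451, 3323, 0]) cube([2670, 132, 2200]);
translate([451, 437, 0]) cube([132, 2886, 2200]);
translate([2989, 437, 0]) cube([132, 2886, 2200]);


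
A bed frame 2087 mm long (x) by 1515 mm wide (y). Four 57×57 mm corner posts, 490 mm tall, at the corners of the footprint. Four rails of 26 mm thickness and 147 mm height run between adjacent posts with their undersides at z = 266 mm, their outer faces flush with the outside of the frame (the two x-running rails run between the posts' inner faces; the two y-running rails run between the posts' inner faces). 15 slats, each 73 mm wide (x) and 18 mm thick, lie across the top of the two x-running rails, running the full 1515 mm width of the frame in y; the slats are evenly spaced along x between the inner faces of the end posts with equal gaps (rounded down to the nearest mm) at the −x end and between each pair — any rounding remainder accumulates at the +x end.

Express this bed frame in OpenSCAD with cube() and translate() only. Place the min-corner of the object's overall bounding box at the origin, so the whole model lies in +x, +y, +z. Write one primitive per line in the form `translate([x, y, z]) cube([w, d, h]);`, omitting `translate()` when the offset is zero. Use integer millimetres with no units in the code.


// slat z = rail_z + rail_h = 266 + 147 = 413
// slat gap = ⌊(1973 − 15·73) / 16⌋ = 54
cube([57, 57, 490]);
translate([0, 1458, 0]) cube([57, 57, 490]);
translate([2030, 0, 0]) cube([57, 57, 490]);
translate([2030, 1458, 0]) cube([57, 57, 490]);
translate([57, 0, 266]) cube([1973, 26, 147]);
translate([57, 1489, 266]) cube([1973, 26, 147]);
translate([0, 57, 266]) cube([26, 1401, 147]);
translate([2061, 57, 266]) cube([26, 1401, 147]);
translate([111, 0, 413]) cube([73, 1515, 18]);
translate([238, 0, 413]) cube([73, 1515, 18]);
translate([365, 0, 413]) cube([73, 1515, 18]);
translate([492, 0, 413]) cube([73, 1515, 18]);
translate([619, 0, 413]) cube([73, 1515, 18]);
translate([746, 0, 413]) cube([73, 1515, 18]);
translate([873, 0, 413]) cube([73, 1515, 18]);
translate([1000, 0, 413]) cube([73, 1515, 18]);
translate([1127, 0, 413]) cube([73, 1515, 18]);
translate([1254, 0, 413]) cube([73, 1515, 18]);
translate([1381, 0, 413]) cube([73, 1515, 18]);
translate([1508, 0, 413]) cube([73, 1515, 18]);
translate([1635, 0, 413]) cube([73, 1515, 18]);
translate([1762, 0, 413]) cube([73, 1515, 18]);
translate([1889, 0, 413]) cube([73, 1515, 18]);


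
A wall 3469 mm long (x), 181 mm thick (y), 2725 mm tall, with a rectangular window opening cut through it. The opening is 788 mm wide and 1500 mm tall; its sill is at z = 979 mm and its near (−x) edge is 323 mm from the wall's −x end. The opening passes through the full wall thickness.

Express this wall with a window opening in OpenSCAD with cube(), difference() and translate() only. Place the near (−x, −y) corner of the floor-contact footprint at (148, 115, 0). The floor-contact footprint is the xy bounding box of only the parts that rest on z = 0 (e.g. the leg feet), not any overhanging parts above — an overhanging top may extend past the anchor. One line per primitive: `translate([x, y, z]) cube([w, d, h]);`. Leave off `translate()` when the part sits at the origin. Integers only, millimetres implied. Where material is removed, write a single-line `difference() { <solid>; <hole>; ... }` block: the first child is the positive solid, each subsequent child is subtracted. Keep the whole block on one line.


difference() { translate([148, 115, 0]) cube([3469, 181, 2725]); translate([471, 115, 979]) cube([788, 181, 1500]); }


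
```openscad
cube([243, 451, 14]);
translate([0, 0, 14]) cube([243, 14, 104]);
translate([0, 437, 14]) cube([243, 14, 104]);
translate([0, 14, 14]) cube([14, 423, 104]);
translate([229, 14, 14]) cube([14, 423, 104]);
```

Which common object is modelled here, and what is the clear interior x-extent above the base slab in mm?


An open box. The internal width is 215 mm.

A 243×451 base slab with four walls standing on it — an open box. The base is 243 mm wide and the walls are 14 mm thick, so the internal width is 243 − 2 × 14 = 215 mm.


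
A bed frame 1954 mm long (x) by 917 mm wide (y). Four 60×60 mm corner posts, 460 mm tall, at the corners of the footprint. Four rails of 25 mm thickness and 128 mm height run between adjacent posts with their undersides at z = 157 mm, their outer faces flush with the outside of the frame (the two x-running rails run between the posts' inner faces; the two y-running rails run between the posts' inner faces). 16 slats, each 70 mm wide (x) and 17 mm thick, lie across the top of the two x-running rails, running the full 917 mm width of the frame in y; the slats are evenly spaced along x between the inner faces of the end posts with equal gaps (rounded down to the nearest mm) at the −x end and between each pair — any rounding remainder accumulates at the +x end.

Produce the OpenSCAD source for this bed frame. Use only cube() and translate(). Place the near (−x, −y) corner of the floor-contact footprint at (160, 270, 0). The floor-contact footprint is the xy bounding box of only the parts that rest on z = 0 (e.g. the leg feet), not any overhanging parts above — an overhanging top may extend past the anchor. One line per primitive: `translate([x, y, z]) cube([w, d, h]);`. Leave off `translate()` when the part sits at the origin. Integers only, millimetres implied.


translate([160, 270, 0]) cube([60, 60, 460]);
translate([160, 1127, 0]) cube([60, 60, 460]);
translate([2054, 270, 0]) cube([60, 60, 460]);
translate([2054, 1127, 0]) cube([60, 60, 460]);
translate([220, 270, 157]) cube([1834, 25, 128]);
translate([220, 1162, 157]) cube([1834, 25, 128]);
translate([160, 330, 157]) cube([25, 797, 128]);
translate([2089, 330, 157]) cube([25, 797, 128]);
translate([262, 270, 285]) cube([70, 917, 17]);
translate([374, 270, 285]) cube([70, 917, 17]);
translate([486, 270, 285]) cube([70, 917, 17]);
translate([598, 270, 285]) cube([70, 917, 17]);
translate([710, 270, 285]) cube([70, 917, 17]);
translate([822, 270, 285]) cube([70, 917, 17]);
translate([934, 270, 285]) cube([70, 917, 17]);
translate([1046, 270, 285]) cube([70, 917, 17]);
translate([1158, 270, 285]) cube([70, 917, 17]);
translate([1270, 270, 285]) cube([70, 917, 17]);
translate([1382, 270, 285]) cube([70, 917, 17]);
translate([1494, 270, 285]) cube([70, 917, 17]);
translate([1606, 270, 285]) cube([70, 917, 17]);
translate([1718, 270, 285]) cube([70, 917, 17]);
translate([1830, 270, 285]) cube([70, 917, 17]);
translate([1942, 270, 285]) cube([70, 917, 17]);


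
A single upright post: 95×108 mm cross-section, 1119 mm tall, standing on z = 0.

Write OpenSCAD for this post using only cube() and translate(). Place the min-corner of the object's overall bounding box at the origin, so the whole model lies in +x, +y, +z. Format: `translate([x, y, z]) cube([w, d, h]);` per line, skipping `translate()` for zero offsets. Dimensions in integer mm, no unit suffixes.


cube([95, 108, 1119]);


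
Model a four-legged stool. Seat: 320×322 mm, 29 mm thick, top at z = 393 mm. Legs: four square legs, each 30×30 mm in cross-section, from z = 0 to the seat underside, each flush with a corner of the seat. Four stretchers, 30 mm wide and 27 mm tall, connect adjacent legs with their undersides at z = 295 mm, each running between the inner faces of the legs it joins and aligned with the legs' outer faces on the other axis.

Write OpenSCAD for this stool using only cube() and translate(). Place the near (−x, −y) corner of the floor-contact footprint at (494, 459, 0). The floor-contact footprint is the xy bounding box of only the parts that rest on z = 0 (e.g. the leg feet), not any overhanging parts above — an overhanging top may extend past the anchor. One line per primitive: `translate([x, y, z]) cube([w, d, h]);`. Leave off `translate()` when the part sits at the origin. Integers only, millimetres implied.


// leg_h = 393 - 29 = 364
// stretcher span = 320 - 2*30 = 260
translate([494, 459, 364]) cube([320, 322, 29]);
translate([494, 459, 0]) cube([30, 30, 364]);
translate([784, 459, 0]) cube([30, 30, 364]);
translate([494, 751, 0]) cube([30, 30, 364]);
translate([784, 751, 0]) cube([30, 30, 364]);
translate([524, 459, 295]) cube([260, 30, 27]);
translate([524, 751, 295]) cube([260, 30, 27]);
translate([494, 489, 295]) cube([30, 262, 27]);
translate([784, 489, 295]) cube([30, 262, 27]);


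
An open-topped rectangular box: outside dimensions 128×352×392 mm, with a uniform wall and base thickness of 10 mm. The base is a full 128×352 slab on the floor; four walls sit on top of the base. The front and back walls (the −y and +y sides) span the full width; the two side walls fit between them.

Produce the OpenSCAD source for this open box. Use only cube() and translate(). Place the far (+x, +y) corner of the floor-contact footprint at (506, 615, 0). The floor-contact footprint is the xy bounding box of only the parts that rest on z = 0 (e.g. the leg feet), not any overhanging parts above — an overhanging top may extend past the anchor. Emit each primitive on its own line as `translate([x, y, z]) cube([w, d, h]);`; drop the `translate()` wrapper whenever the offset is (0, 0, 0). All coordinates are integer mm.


translate([378, 263, 0]) cube([128, 352, 10]);
translate([378, 263, 10]) cube([128, 10, 382]);
translate([378, 605, 10]) cube([128, 10, 382]);
translate([378, 273, 10]) cube([10, 332, 382]);
translate([496, 273, 10]) cube([10, 332, 382]);
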